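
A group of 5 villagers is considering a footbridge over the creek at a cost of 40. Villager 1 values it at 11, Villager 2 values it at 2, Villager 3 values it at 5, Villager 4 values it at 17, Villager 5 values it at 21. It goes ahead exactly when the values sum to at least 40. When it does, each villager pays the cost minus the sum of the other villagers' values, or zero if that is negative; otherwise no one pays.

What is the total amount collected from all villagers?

Total value 56 ≥ cost 40, so it is built.
Villager 1: others sum to 45; max(0, 40 - 45) = 0.
Villager 2: others sum to 54; max(0, 40 - 54) = 0.
Villager 3: others sum to 51; max(0, 40 - 51) = 0.
Villager 4: others sum to 39; max(0, 40 - 39) = 1.
Villager 5: others sum to 35; max(0, 40 - 35) = 5.
Total collected = 0 + 0 + 0 + 1 + 5 = 6.

6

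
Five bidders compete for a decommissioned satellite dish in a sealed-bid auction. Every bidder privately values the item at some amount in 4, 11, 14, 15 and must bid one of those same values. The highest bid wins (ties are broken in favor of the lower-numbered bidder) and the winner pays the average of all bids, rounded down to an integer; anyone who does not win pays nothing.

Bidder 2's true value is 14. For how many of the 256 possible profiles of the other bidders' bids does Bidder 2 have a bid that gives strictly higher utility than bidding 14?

Others bid (4, 4, 4, 4): truth gives 8; bid 11 gives 9 > 8. Violating.
Others bid (4, 4, 4, 11): truth gives 7; bid 11 gives 8 > 7. Violating.
Others bid (4, 4, 4, 15): truth gives 0; bid 15 gives 6 > 0. Violating.
Others bid (4, 4, 11, 4): truth gives 7; bid 11 gives 8 > 7. Violating.
Others bid (4, 4, 4, 14): truth gives 6; no alternative beats it.
Others bid (4, 4, 11, 11): truth gives 6; no alternative beats it.
(Checking all 256 profiles: 128 have a profitable deviation, 128 do not.)

128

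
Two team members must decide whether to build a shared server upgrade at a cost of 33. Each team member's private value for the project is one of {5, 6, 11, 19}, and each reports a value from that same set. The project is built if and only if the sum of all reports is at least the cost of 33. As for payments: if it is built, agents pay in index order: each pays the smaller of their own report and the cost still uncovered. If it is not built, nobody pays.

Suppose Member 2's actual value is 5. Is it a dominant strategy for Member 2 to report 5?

Yes

Check each profile of the others' reports and compare truth against every alternative report.
Others report (5): truth gives 0, best alternative gives 0.
Others report (6): truth gives 0, best alternative gives 0.
Others report (11): truth gives 0, best alternative gives 0.
Others report (19): truth gives 0, best alternative gives 0.
In every case the truthful report is at least as good as any alternative, so it is a dominant strategy.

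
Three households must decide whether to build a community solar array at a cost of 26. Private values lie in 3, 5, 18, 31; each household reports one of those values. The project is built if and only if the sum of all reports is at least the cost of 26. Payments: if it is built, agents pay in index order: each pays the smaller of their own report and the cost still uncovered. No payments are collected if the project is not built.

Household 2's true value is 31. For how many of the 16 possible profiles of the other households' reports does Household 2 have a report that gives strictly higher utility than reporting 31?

11

Others report (3, 5): truth gives 8; report 18 gives 13 > 8. Violating.
Others report (3, 18): truth gives 8; report 5 gives 26 > 8. Violating.
Others report (3, 31): truth gives 8; report 3 gives 28 > 8. Violating.
Others report (5, 3): truth gives 10; report 18 gives 13 > 10. Violating.
Others report (3, 3): truth gives 8; no alternative beats it.
Others report (31, 3): truth gives 31; no alternative beats it.
(Checking all 16 profiles: 11 have a profitable deviation, 5 do not.)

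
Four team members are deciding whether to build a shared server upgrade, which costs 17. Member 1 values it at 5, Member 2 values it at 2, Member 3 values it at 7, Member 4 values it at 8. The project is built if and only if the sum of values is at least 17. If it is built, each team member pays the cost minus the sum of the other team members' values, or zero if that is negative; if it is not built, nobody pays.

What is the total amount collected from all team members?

Total value 22 ≥ cost 17, so it is built.
Member 1: others sum to 17; max(0, 17 - 17) = 0.
Member 2: others sum to 20; max(0, 17 - 20) = 0.
Member 3: others sum to 15; max(0, 17 - 15) = 2.
Member 4: others sum to 14; max(0, 17 - 14) = 3.
Total collected = 0 + 0 + 2 + 3 = 5.

5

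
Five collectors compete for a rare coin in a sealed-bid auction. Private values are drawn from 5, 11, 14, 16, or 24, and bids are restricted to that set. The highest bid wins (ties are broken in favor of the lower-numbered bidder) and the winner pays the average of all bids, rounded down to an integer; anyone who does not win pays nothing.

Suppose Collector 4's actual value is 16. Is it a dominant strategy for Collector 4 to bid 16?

Consider the case where Collector 1 bids 5, Collector 2 bids 5, Collector 3 bids 5 and Collector 5 bids 5.
Truthful bid 16: wins, pays 7, utility 16 - 7 = 9.
Bid 11 instead: wins, pays 6, utility 16 - 6 = 10.
Since 10 > 9, bidding 11 is strictly better here, so truthful bidding is not dominant.

No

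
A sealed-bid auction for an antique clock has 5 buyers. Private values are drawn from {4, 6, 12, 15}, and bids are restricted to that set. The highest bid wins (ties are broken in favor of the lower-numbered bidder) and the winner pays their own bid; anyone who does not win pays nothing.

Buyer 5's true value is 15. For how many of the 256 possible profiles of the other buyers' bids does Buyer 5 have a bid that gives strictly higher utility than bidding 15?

16

Others bid (4, 4, 4, 4): truth gives 0; bid 6 gives 9 > 0. Violating.
Others bid (4, 4, 4, 6): truth gives 0; bid 12 gives 3 > 0. Violating.
Others bid (4, 4, 6, 4): truth gives 0; bid 12 gives 3 > 0. Violating.
Others bid (4, 4, 6, 6): truth gives 0; bid 12 gives 3 > 0. Violating.
Others bid (4, 4, 4, 12): truth gives 0; no alternative beats it.
Others bid (4, 4, 4, 15): truth gives 0; no alternative beats it.
(Checking all 256 profiles: 16 have a profitable deviation, 240 do not.)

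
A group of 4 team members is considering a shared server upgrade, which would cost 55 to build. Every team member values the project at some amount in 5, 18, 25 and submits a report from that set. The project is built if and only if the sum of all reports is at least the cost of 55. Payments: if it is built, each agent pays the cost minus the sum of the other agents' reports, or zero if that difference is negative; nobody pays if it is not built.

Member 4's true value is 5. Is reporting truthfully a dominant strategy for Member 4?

Yes

Check each profile of the others' reports and compare truth against every alternative report.
Others report (5, 18, 18): truth gives 0, best alternative gives -9.
Others report (18, 5, 18): truth gives 0, best alternative gives -9.
Others report (18, 18, 5): truth gives 0, best alternative gives -9.
Others report (5, 18, 25): truth gives 0, best alternative gives -2.
Others report (5, 25, 18): truth gives 0, best alternative gives -2.
Others report (18, 5, 25): truth gives 0, best alternative gives -2.
(Remaining 21 profiles checked similarly; truth is weakly best in each.)
In every case the truthful report is at least as good as any alternative, so it is a dominant strategy.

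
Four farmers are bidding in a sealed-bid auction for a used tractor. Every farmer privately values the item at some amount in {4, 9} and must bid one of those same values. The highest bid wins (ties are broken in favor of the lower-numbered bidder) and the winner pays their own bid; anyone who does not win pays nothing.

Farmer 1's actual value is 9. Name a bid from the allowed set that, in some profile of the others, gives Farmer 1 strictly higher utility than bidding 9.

Suppose Farmer 2 bids 4, Farmer 3 bids 4 and Farmer 4 bids 4.
Bid 9: wins, pays 9, utility 9 - 9 = 0.
Bid 4: wins, pays 4, utility 9 - 4 = 5.
So bidding 4 beats truth here (5 > 0).

4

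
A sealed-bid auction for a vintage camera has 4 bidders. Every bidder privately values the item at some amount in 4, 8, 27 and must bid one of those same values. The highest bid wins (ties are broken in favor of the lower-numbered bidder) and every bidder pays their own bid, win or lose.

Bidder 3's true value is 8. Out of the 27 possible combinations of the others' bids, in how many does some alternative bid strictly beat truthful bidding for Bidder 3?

25

Others bid (4, 4, 27): truth gives -8; bid 4 gives -4 > -8. Violating.
Others bid (4, 8, 4): truth gives -8; bid 4 gives -4 > -8. Violating.
Others bid (4, 8, 8): truth gives -8; bid 4 gives -4 > -8. Violating.
Others bid (4, 8, 27): truth gives -8; bid 4 gives -4 > -8. Violating.
Others bid (4, 4, 4): truth gives 0; no alternative beats it.
Others bid (4, 4, 8): truth gives 0; no alternative beats it.
(Checking all 27 profiles: 25 have a profitable deviation, 2 do not.)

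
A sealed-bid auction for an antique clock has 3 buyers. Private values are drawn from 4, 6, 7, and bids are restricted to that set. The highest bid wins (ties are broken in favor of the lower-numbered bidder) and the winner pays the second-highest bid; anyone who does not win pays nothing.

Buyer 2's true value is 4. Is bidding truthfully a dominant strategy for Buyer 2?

Yes

Check each profile of the others' bids and compare truth against every alternative bid.
Others bid (4, 6): truth gives 0, best alternative gives -2.
Others bid (4, 4): truth gives 0, best alternative gives 0.
Others bid (4, 7): truth gives 0, best alternative gives 0.
Others bid (6, 4): truth gives 0, best alternative gives 0.
Others bid (6, 6): truth gives 0, best alternative gives 0.
Others bid (6, 7): truth gives 0, best alternative gives 0.
(Remaining 3 profiles checked similarly; truth is weakly best in each.)
In every case the truthful bid is at least as good as any alternative, so it is a dominant strategy.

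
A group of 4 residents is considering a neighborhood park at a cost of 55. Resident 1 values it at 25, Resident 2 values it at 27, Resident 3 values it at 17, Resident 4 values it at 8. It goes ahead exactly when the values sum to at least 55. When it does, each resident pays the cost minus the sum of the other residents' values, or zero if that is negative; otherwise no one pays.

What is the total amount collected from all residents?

Total value 77 ≥ cost 55, so it is built.
Resident 1: others sum to 52; max(0, 55 - 52) = 3.
Resident 2: others sum to 50; max(0, 55 - 50) = 5.
Resident 3: others sum to 60; max(0, 55 - 60) = 0.
Resident 4: others sum to 69; max(0, 55 - 69) = 0.
Total collected = 3 + 5 + 0 + 0 = 8.

8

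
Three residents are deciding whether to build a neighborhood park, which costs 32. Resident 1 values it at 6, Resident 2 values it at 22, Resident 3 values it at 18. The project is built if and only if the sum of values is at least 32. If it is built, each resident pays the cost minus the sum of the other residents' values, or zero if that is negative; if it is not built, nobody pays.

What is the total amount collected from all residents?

Total value 46 ≥ cost 32, so it is built.
Resident 1: others sum to 40; max(0, 32 - 40) = 0.
Resident 2: others sum to 24; max(0, 32 - 24) = 8.
Resident 3: others sum to 28; max(0, 32 - 28) = 4.
Total collected = 0 + 8 + 4 = 12.

12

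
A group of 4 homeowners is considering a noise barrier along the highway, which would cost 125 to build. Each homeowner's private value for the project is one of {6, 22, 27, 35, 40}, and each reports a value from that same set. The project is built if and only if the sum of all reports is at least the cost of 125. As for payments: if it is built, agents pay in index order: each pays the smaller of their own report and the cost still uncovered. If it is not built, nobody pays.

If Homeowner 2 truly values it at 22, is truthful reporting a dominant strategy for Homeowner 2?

No

Consider the case where Homeowner 1 reports 40, Homeowner 3 reports 40 and Homeowner 4 reports 40.
Truthful report 22: project built, pays 22, utility 22 - 22 = 0.
Report 6 instead: project built, pays 6, utility 22 - 6 = 16.
Since 16 > 0, reporting 6 is strictly better here, so truthful reporting is not dominant.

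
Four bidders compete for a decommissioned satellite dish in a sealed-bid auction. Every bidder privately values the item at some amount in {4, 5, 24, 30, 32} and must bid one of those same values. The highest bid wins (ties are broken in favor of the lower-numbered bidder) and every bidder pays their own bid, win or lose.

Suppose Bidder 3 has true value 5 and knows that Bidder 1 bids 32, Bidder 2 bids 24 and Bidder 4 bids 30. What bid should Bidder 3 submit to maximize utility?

4

Bid 4: loses but pays 4, utility -4.
Bid 5: loses but pays 5, utility -5.
Bid 24: loses but pays 24, utility -24.
Bid 30: loses but pays 30, utility -30.
Bid 32: loses but pays 32, utility -32.
The best choice is 4 with utility -4.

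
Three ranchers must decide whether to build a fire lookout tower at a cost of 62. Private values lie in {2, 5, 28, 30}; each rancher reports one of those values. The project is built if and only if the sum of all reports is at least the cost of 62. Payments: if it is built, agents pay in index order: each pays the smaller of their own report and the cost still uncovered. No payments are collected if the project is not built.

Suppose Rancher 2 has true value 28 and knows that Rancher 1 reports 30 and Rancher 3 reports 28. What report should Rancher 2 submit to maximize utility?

5

Report 2: project not built, utility 0.
Report 5: project built, pays 5, utility 28 - 5 = 23.
Report 28: project built, pays 28, utility 28 - 28 = 0.
Report 30: project built, pays 30, utility 28 - 30 = -2.
The best choice is 5 with utility 23.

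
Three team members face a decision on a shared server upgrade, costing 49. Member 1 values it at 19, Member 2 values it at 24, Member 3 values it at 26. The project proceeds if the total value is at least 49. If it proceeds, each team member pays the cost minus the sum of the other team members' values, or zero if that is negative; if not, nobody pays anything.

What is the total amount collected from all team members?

10

Total value 69 ≥ cost 49, so it is built.
Member 1: others sum to 50; max(0, 49 - 50) = 0.
Member 2: others sum to 45; max(0, 49 - 45) = 4.
Member 3: others sum to 43; max(0, 49 - 43) = 6.
Total collected = 0 + 4 + 6 = 10.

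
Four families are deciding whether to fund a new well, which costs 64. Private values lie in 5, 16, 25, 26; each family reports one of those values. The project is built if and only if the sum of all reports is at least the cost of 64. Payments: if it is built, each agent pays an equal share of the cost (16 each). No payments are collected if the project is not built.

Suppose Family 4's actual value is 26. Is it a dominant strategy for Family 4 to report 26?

Yes

Check each profile of the others' reports and compare truth against every alternative report.
Others report (5, 16, 25): truth gives 10, best alternative gives 10.
Others report (5, 16, 26): truth gives 10, best alternative gives 10.
Others report (5, 25, 16): truth gives 10, best alternative gives 10.
Others report (5, 25, 25): truth gives 10, best alternative gives 10.
Others report (5, 25, 26): truth gives 10, best alternative gives 10.
Others report (5, 26, 16): truth gives 10, best alternative gives 10.
(Remaining 58 profiles checked similarly; truth is weakly best in each.)
In every case the truthful report is at least as good as any alternative, so it is a dominant strategy.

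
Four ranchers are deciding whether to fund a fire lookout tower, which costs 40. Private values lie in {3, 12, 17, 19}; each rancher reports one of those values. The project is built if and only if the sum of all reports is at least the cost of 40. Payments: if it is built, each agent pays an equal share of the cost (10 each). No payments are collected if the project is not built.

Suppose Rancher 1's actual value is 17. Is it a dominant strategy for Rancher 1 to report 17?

Yes

Check each profile of the others' reports and compare truth against every alternative report.
Others report (3, 3, 17): truth gives 7, best alternative gives 7.
Others report (3, 3, 19): truth gives 7, best alternative gives 7.
Others report (3, 12, 12): truth gives 7, best alternative gives 7.
Others report (3, 12, 17): truth gives 7, best alternative gives 7.
Others report (3, 12, 19): truth gives 7, best alternative gives 7.
Others report (3, 17, 3): truth gives 7, best alternative gives 7.
(Remaining 58 profiles checked similarly; truth is weakly best in each.)
In every case the truthful report is at least as good as any alternative, so it is a dominant strategy.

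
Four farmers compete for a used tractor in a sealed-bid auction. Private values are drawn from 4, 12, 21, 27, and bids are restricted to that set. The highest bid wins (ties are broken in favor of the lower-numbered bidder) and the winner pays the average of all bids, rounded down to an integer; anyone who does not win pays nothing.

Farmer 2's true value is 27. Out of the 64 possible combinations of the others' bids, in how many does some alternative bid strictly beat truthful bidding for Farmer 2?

Others bid (4, 4, 4): truth gives 18; bid 12 gives 21 > 18. Violating.
Others bid (4, 4, 12): truth gives 16; bid 12 gives 19 > 16. Violating.
Others bid (4, 4, 21): truth gives 13; bid 21 gives 15 > 13. Violating.
Others bid (4, 12, 4): truth gives 16; bid 12 gives 19 > 16. Violating.
Others bid (4, 4, 27): truth gives 12; no alternative beats it.
Others bid (4, 12, 27): truth gives 10; no alternative beats it.
(Checking all 64 profiles: 18 have a profitable deviation, 46 do not.)

18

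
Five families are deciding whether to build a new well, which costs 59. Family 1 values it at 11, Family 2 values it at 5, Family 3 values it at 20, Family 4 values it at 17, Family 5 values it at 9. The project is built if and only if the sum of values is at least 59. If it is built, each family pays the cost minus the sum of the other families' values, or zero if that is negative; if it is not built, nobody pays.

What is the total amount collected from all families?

Total value 62 ≥ cost 59, so it is built.
Family 1: others sum to 51; max(0, 59 - 51) = 8.
Family 2: others sum to 57; max(0, 59 - 57) = 2.
Family 3: others sum to 42; max(0, 59 - 42) = 17.
Family 4: others sum to 45; max(0, 59 - 45) = 14.
Family 5: others sum to 53; max(0, 59 - 53) = 6.
Total collected = 8 + 2 + 17 + 14 + 6 = 47.

47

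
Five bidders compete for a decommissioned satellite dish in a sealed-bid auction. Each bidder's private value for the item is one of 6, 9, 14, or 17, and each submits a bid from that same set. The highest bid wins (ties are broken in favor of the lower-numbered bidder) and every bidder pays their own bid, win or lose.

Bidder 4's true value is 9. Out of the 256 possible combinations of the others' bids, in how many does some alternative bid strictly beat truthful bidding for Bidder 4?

254

Others bid (6, 6, 6, 14): truth gives -9; bid 14 gives -5 > -9. Violating.
Others bid (6, 6, 6, 17): truth gives -9; bid 6 gives -6 > -9. Violating.
Others bid (6, 6, 9, 6): truth gives -9; bid 14 gives -5 > -9. Violating.
Others bid (6, 6, 9, 9): truth gives -9; bid 14 gives -5 > -9. Violating.
Others bid (6, 6, 6, 6): truth gives 0; no alternative beats it.
Others bid (6, 6, 6, 9): truth gives 0; no alternative beats it.
(Checking all 256 profiles: 254 have a profitable deviation, 2 do not.)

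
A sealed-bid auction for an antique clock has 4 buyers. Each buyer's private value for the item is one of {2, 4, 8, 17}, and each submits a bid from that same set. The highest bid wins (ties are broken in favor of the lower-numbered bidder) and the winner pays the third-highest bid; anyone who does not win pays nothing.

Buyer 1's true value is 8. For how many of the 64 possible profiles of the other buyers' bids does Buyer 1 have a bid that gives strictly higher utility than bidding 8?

Others bid (2, 2, 17): truth gives 0; bid 17 gives 6 > 0. Violating.
Others bid (2, 4, 17): truth gives 0; bid 17 gives 4 > 0. Violating.
Others bid (2, 17, 2): truth gives 0; bid 17 gives 6 > 0. Violating.
Others bid (2, 17, 4): truth gives 0; bid 17 gives 4 > 0. Violating.
Others bid (2, 2, 2): truth gives 6; no alternative beats it.
Others bid (2, 2, 4): truth gives 6; no alternative beats it.
(Checking all 64 profiles: 12 have a profitable deviation, 52 do not.)

12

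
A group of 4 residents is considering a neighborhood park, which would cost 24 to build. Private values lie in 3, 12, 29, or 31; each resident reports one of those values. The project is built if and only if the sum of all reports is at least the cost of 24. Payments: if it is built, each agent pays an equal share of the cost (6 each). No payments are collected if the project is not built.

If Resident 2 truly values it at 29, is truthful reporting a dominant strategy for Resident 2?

Check each profile of the others' reports and compare truth against every alternative report.
Others report (3, 3, 3): truth gives 23, best alternative gives 23.
Others report (3, 3, 12): truth gives 23, best alternative gives 23.
Others report (3, 3, 29): truth gives 23, best alternative gives 23.
Others report (3, 3, 31): truth gives 23, best alternative gives 23.
Others report (3, 12, 3): truth gives 23, best alternative gives 23.
Others report (3, 12, 12): truth gives 23, best alternative gives 23.
(Remaining 58 profiles checked similarly; truth is weakly best in each.)
In every case the truthful report is at least as good as any alternative, so it is a dominant strategy.

Yes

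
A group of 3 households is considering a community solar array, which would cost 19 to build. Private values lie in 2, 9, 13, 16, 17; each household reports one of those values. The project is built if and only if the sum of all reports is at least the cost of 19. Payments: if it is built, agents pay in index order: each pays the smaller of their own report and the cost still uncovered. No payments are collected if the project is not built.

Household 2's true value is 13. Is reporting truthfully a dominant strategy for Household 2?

No

Consider the case where Household 1 reports 2 and Household 3 reports 9.
Truthful report 13: project built, pays 13, utility 13 - 13 = 0.
Report 9 instead: project built, pays 9, utility 13 - 9 = 4.
Since 4 > 0, reporting 9 is strictly better here, so truthful reporting is not dominant.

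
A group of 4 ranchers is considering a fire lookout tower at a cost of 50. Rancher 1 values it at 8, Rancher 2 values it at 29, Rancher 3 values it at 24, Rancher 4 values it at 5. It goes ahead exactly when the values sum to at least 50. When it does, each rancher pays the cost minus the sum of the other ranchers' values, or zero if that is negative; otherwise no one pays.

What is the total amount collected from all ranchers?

21

Total value 66 ≥ cost 50, so it is built.
Rancher 1: others sum to 58; max(0, 50 - 58) = 0.
Rancher 2: others sum to 37; max(0, 50 - 37) = 13.
Rancher 3: others sum to 42; max(0, 50 - 42) = 8.
Rancher 4: others sum to 61; max(0, 50 - 61) = 0.
Total collected = 0 + 13 + 8 + 0 = 21.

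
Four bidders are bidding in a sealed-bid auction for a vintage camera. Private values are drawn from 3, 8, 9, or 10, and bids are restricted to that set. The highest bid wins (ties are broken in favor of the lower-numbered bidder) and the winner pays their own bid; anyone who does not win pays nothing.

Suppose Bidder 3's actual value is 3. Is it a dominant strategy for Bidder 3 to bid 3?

Yes

Check each profile of the others' bids and compare truth against every alternative bid.
Others bid (3, 3, 3): truth gives 0, best alternative gives -5.
Others bid (3, 3, 8): truth gives 0, best alternative gives -5.
Others bid (3, 3, 9): truth gives 0, best alternative gives 0.
Others bid (3, 3, 10): truth gives 0, best alternative gives 0.
Others bid (3, 8, 3): truth gives 0, best alternative gives 0.
Others bid (3, 8, 8): truth gives 0, best alternative gives 0.
(Remaining 58 profiles checked similarly; truth is weakly best in each.)
In every case the truthful bid is at least as good as any alternative, so it is a dominant strategy.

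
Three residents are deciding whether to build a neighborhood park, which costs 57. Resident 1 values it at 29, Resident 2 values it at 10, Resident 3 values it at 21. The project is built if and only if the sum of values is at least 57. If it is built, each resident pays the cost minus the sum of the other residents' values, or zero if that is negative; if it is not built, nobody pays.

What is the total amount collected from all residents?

Total value 60 ≥ cost 57, so it is built.
Resident 1: others sum to 31; max(0, 57 - 31) = 26.
Resident 2: others sum to 50; max(0, 57 - 50) = 7.
Resident 3: others sum to 39; max(0, 57 - 39) = 18.
Total collected = 26 + 7 + 18 = 51.

51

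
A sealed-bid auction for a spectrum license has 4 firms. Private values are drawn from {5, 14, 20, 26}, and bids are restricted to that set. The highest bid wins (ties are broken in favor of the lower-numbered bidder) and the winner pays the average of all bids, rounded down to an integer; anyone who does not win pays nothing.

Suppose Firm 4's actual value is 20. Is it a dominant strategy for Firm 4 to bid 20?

No

Consider the case where Firm 1 bids 5, Firm 2 bids 5 and Firm 3 bids 5.
Truthful bid 20: wins, pays 8, utility 20 - 8 = 12.
Bid 14 instead: wins, pays 7, utility 20 - 7 = 13.
Since 13 > 12, bidding 14 is strictly better here, so truthful bidding is not dominant.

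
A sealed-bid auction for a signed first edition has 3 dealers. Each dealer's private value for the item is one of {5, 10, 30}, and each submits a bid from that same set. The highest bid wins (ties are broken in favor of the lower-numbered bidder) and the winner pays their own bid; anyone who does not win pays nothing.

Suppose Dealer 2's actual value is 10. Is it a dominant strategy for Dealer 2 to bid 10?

Check each profile of the others' bids and compare truth against every alternative bid.
Others bid (5, 5): truth gives 0, best alternative gives 0.
Others bid (5, 10): truth gives 0, best alternative gives 0.
Others bid (5, 30): truth gives 0, best alternative gives 0.
Others bid (10, 5): truth gives 0, best alternative gives 0.
Others bid (10, 10): truth gives 0, best alternative gives 0.
Others bid (10, 30): truth gives 0, best alternative gives 0.
(Remaining 3 profiles checked similarly; truth is weakly best in each.)
In every case the truthful bid is at least as good as any alternative, so it is a dominant strategy.

Yes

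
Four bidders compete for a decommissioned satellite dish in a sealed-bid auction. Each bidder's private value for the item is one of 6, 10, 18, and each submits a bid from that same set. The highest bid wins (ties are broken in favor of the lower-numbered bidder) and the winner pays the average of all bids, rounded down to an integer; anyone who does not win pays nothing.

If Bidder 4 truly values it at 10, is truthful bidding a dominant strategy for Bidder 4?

Yes

Check each profile of the others' bids and compare truth against every alternative bid.
Others bid (6, 6, 6): truth gives 3, best alternative gives 1.
Others bid (6, 6, 10): truth gives 0, best alternative gives 0.
Others bid (6, 6, 18): truth gives 0, best alternative gives 0.
Others bid (6, 10, 6): truth gives 0, best alternative gives 0.
Others bid (6, 10, 10): truth gives 0, best alternative gives 0.
Others bid (6, 10, 18): truth gives 0, best alternative gives 0.
(Remaining 21 profiles checked similarly; truth is weakly best in each.)
In every case the truthful bid is at least as good as any alternative, so it is a dominant strategy.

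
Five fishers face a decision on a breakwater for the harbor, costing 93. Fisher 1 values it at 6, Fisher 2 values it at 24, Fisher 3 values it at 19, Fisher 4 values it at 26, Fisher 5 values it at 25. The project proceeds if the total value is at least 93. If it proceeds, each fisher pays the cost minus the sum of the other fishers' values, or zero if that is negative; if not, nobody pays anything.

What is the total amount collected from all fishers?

66

Total value 100 ≥ cost 93, so it is built.
Fisher 1: others sum to 94; max(0, 93 - 94) = 0.
Fisher 2: others sum to 76; max(0, 93 - 76) = 17.
Fisher 3: others sum to 81; max(0, 93 - 81) = 12.
Fisher 4: others sum to 74; max(0, 93 - 74) = 19.
Fisher 5: others sum to 75; max(0, 93 - 75) = 18.
Total collected = 0 + 17 + 12 + 19 + 18 = 66.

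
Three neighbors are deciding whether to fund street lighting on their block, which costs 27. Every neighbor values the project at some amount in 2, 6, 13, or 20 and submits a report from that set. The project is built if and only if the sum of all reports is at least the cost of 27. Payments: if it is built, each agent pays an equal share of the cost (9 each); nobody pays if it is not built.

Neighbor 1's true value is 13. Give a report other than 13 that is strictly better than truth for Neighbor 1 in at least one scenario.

20

Suppose Neighbor 2 reports 2 and Neighbor 3 reports 6.
Report 13: project not built, utility 0.
Report 20: project built, pays 9, utility 13 - 9 = 4.
So reporting 20 beats truth here (4 > 0).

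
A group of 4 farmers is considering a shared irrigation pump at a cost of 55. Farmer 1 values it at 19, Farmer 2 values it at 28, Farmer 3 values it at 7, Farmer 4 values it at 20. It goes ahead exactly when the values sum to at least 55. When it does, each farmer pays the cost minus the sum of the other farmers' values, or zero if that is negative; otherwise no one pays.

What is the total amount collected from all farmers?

10

Total value 74 ≥ cost 55, so it is built.
Farmer 1: others sum to 55; max(0, 55 - 55) = 0.
Farmer 2: others sum to 46; max(0, 55 - 46) = 9.
Farmer 3: others sum to 67; max(0, 55 - 67) = 0.
Farmer 4: others sum to 54; max(0, 55 - 54) = 1.
Total collected = 0 + 9 + 0 + 1 = 10.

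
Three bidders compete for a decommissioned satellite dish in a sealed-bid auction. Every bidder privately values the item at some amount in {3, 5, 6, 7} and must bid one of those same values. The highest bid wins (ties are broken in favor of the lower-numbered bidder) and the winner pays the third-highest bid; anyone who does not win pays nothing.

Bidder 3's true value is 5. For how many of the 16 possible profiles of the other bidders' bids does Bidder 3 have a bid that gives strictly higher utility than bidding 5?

4

Others bid (3, 5): truth gives 0; bid 6 gives 2 > 0. Violating.
Others bid (3, 6): truth gives 0; bid 7 gives 2 > 0. Violating.
Others bid (5, 3): truth gives 0; bid 6 gives 2 > 0. Violating.
Others bid (6, 3): truth gives 0; bid 7 gives 2 > 0. Violating.
Others bid (3, 3): truth gives 2; no alternative beats it.
Others bid (3, 7): truth gives 0; no alternative beats it.
(Checking all 16 profiles: 4 have a profitable deviation, 12 do not.)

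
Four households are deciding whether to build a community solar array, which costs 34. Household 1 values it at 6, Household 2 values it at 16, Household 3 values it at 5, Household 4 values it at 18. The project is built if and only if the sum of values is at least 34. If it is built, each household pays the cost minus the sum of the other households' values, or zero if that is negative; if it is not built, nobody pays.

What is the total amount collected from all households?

12

Total value 45 ≥ cost 34, so it is built.
Household 1: others sum to 39; max(0, 34 - 39) = 0.
Household 2: others sum to 29; max(0, 34 - 29) = 5.
Household 3: others sum to 40; max(0, 34 - 40) = 0.
Household 4: others sum to 27; max(0, 34 - 27) = 7.
Total collected = 0 + 5 + 0 + 7 = 12.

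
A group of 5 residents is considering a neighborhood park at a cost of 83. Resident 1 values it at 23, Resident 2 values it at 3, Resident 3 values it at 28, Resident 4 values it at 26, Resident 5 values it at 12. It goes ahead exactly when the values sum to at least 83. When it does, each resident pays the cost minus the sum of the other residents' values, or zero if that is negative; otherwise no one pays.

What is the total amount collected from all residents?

53

Total value 92 ≥ cost 83, so it is built.
Resident 1: others sum to 69; max(0, 83 - 69) = 14.
Resident 2: others sum to 89; max(0, 83 - 89) = 0.
Resident 3: others sum to 64; max(0, 83 - 64) = 19.
Resident 4: others sum to 66; max(0, 83 - 66) = 17.
Resident 5: others sum to 80; max(0, 83 - 80) = 3.
Total collected = 14 + 0 + 19 + 17 + 3 = 53.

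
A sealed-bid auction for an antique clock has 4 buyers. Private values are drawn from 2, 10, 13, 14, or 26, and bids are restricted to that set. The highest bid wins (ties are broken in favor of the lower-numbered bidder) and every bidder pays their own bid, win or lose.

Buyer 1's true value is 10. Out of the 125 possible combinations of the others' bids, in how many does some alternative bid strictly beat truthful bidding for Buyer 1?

118

Others bid (2, 2, 2): truth gives 0; bid 2 gives 8 > 0. Violating.
Others bid (2, 2, 13): truth gives -10; bid 2 gives -2 > -10. Violating.
Others bid (2, 2, 14): truth gives -10; bid 2 gives -2 > -10. Violating.
Others bid (2, 2, 26): truth gives -10; bid 2 gives -2 > -10. Violating.
Others bid (2, 2, 10): truth gives 0; no alternative beats it.
Others bid (2, 10, 2): truth gives 0; no alternative beats it.
(Checking all 125 profiles: 118 have a profitable deviation, 7 do not.)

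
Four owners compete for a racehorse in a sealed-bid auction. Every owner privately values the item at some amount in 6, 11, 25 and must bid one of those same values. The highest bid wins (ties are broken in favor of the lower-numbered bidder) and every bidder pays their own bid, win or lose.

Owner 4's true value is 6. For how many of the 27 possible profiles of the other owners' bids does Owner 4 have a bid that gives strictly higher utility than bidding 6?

1

Others bid (6, 6, 6): truth gives -6; bid 11 gives -5 > -6. Violating.
Others bid (6, 6, 11): truth gives -6; no alternative beats it.
Others bid (6, 6, 25): truth gives -6; no alternative beats it.
(Checking all 27 profiles: 1 has a profitable deviation, 26 do not.)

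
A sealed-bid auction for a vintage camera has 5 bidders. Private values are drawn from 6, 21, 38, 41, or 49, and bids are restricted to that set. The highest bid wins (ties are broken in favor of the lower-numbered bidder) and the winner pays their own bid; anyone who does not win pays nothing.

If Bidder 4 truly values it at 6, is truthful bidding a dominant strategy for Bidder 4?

Yes

Check each profile of the others' bids and compare truth against every alternative bid.
Others bid (6, 6, 6, 6): truth gives 0, best alternative gives -15.
Others bid (6, 6, 6, 21): truth gives 0, best alternative gives -15.
Others bid (6, 6, 6, 38): truth gives 0, best alternative gives 0.
Others bid (6, 6, 6, 41): truth gives 0, best alternative gives 0.
Others bid (6, 6, 6, 49): truth gives 0, best alternative gives 0.
Others bid (6, 6, 21, 6): truth gives 0, best alternative gives 0.
(Remaining 619 profiles checked similarly; truth is weakly best in each.)
In every case the truthful bid is at least as good as any alternative, so it is a dominant strategy.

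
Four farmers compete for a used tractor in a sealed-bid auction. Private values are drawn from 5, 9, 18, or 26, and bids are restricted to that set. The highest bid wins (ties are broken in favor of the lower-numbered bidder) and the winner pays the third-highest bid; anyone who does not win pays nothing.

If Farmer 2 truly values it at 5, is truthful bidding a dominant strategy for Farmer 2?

Check each profile of the others' bids and compare truth against every alternative bid.
Others bid (5, 9, 9): truth gives 0, best alternative gives -4.
Others bid (5, 5, 5): truth gives 0, best alternative gives 0.
Others bid (5, 5, 9): truth gives 0, best alternative gives 0.
Others bid (5, 5, 18): truth gives 0, best alternative gives 0.
Others bid (5, 5, 26): truth gives 0, best alternative gives 0.
Others bid (5, 9, 5): truth gives 0, best alternative gives 0.
(Remaining 58 profiles checked similarly; truth is weakly best in each.)
In every case the truthful bid is at least as good as any alternative, so it is a dominant strategy.

Yes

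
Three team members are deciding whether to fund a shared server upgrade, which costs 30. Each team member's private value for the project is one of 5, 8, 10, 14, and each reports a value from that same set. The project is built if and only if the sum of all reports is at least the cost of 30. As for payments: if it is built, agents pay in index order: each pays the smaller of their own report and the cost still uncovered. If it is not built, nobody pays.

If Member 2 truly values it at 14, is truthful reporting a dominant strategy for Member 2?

No

Consider the case where Member 1 reports 8 and Member 3 reports 14.
Truthful report 14: project built, pays 14, utility 14 - 14 = 0.
Report 8 instead: project built, pays 8, utility 14 - 8 = 6.
Since 6 > 0, reporting 8 is strictly better here, so truthful reporting is not dominant.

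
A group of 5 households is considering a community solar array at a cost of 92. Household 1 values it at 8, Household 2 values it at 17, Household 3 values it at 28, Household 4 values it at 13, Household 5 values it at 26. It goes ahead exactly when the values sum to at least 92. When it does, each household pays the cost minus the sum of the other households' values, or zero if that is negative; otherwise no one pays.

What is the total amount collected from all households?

Total value 92 ≥ cost 92, so it is built.
Household 1: others sum to 84; max(0, 92 - 84) = 8.
Household 2: others sum to 75; max(0, 92 - 75) = 17.
Household 3: others sum to 64; max(0, 92 - 64) = 28.
Household 4: others sum to 79; max(0, 92 - 79) = 13.
Household 5: others sum to 66; max(0, 92 - 66) = 26.
Total collected = 8 + 17 + 28 + 13 + 26 = 92.

92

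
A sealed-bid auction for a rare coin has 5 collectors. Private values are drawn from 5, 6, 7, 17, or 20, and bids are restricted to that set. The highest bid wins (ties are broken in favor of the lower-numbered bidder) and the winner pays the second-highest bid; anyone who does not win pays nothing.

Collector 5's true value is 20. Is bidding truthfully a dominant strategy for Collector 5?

Check each profile of the others' bids and compare truth against every alternative bid.
Others bid (5, 5, 5, 17): truth gives 3, best alternative gives 0.
Others bid (5, 5, 6, 17): truth gives 3, best alternative gives 0.
Others bid (5, 5, 7, 17): truth gives 3, best alternative gives 0.
Others bid (5, 5, 17, 5): truth gives 3, best alternative gives 0.
Others bid (5, 5, 17, 6): truth gives 3, best alternative gives 0.
Others bid (5, 5, 17, 7): truth gives 3, best alternative gives 0.
(Remaining 619 profiles checked similarly; truth is weakly best in each.)
In every case the truthful bid is at least as good as any alternative, so it is a dominant strategy.

Yes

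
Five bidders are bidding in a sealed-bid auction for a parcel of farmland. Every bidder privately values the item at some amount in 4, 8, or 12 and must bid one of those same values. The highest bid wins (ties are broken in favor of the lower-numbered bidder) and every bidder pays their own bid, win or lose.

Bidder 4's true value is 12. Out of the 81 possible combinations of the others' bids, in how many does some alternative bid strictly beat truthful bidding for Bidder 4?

Others bid (4, 4, 4, 4): truth gives 0; bid 8 gives 4 > 0. Violating.
Others bid (4, 4, 4, 8): truth gives 0; bid 8 gives 4 > 0. Violating.
Others bid (4, 4, 12, 4): truth gives -12; bid 4 gives -4 > -12. Violating.
Others bid (4, 4, 12, 8): truth gives -12; bid 4 gives -4 > -12. Violating.
Others bid (4, 4, 4, 12): truth gives 0; no alternative beats it.
Others bid (4, 4, 8, 4): truth gives 0; no alternative beats it.
(Checking all 81 profiles: 59 have a profitable deviation, 22 do not.)

59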